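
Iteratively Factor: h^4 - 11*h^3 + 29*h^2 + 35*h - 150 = (h - 5)*(h^3 - 6*h^2 - h + 30) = (h - 5)*(h - 3)*(h^2 - 3*h - 10) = (h - 5)^2*(h - 3)*(h + 2)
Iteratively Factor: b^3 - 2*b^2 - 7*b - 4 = (b - 4)*(b^2 + 2*b + 1) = (b - 4)*(b + 1)*(b + 1)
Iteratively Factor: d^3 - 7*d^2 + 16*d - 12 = (d - 2)*(d^2 - 5*d + 6) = (d - 2)^2*(d - 3)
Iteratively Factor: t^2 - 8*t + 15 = (t - 5)*(t - 3)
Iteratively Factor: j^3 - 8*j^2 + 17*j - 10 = (j - 1)*(j^2 - 7*j + 10) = (j - 5)*(j - 1)*(j - 2)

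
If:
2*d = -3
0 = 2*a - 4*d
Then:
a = -3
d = -3/2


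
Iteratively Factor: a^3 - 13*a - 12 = (a + 3)*(a^2 - 3*a - 4) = (a + 1)*(a + 3)*(a - 4)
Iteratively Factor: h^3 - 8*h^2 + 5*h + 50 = (h - 5)*(h^2 - 3*h - 10) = (h - 5)*(h + 2)*(h - 5)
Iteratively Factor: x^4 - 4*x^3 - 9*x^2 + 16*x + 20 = (x - 2)*(x^3 - 2*x^2 - 13*x - 10) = (x - 2)*(x + 1)*(x^2 - 3*x - 10) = (x - 5)*(x - 2)*(x + 1)*(x + 2)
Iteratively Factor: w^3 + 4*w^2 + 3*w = (w)*(w^2 + 4*w + 3) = w*(w + 1)*(w + 3)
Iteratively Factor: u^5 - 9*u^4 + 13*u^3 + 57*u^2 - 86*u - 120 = (u + 1)*(u^4 - 10*u^3 + 23*u^2 + 34*u - 120) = (u - 3)*(u + 1)*(u^3 - 7*u^2 + 2*u + 40) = (u - 5)*(u - 3)*(u + 1)*(u^2 - 2*u - 8) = (u - 5)*(u - 4)*(u - 3)*(u + 1)*(u + 2)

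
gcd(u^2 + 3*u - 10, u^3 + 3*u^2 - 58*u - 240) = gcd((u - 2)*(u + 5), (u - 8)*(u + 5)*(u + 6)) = u + 5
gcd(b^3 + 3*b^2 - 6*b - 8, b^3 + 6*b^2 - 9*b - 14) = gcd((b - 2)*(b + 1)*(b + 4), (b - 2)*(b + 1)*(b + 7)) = b^2 - b - 2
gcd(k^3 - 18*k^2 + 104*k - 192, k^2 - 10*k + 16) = k - 8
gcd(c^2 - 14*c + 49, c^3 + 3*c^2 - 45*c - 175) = c - 7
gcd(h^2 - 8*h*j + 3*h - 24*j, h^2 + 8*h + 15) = h + 3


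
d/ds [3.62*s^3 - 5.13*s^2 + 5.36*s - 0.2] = 10.86*s^2 - 10.26*s + 5.36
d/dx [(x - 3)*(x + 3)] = 2*x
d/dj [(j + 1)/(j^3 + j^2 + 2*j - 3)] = (j^3 + j^2 + 2*j - (j + 1)*(3*j^2 + 2*j + 2) - 3)/(j^3 + j^2 + 2*j - 3)^2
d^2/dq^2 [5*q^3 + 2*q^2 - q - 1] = 30*q + 4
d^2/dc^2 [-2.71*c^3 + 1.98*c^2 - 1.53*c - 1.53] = 3.96 - 16.26*c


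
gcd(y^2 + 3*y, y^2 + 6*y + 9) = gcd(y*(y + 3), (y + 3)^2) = y + 3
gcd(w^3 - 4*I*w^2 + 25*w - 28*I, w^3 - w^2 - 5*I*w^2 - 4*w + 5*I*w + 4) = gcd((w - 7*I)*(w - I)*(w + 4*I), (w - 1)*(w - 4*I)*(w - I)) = w - I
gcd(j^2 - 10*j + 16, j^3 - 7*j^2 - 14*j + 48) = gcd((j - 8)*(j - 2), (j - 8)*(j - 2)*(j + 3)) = j^2 - 10*j + 16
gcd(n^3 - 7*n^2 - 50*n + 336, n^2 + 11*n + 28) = n + 7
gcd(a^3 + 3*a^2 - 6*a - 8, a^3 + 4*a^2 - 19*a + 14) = a - 2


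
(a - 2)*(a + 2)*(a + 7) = a^3 + 7*a^2 - 4*a - 28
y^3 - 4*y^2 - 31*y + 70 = (y - 7)*(y - 2)*(y + 5)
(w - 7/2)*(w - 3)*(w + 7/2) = w^3 - 3*w^2 - 49*w/4 + 147/4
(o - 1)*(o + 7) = o^2 + 6*o - 7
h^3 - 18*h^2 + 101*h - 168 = (h - 8)*(h - 7)*(h - 3)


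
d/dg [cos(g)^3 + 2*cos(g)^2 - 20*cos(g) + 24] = (-3*cos(g)^2 - 4*cos(g) + 20)*sin(g)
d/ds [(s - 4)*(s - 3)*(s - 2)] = 3*s^2 - 18*s + 26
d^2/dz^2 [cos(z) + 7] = -cos(z)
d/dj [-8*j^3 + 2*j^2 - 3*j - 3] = -24*j^2 + 4*j - 3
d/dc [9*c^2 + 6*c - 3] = 18*c + 6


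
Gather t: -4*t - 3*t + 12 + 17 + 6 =35 - 7*t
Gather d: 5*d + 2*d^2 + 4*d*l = 2*d^2 + d*(4*l + 5)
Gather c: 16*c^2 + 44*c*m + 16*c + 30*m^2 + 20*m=16*c^2 + c*(44*m + 16) + 30*m^2 + 20*m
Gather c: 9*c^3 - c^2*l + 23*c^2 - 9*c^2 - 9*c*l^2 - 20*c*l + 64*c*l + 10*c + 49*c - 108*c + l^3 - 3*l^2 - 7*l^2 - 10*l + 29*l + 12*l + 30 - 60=9*c^3 + c^2*(14 - l) + c*(-9*l^2 + 44*l - 49) + l^3 - 10*l^2 + 31*l - 30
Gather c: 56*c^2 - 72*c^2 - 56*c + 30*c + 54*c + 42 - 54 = -16*c^2 + 28*c - 12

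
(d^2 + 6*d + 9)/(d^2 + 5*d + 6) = (d + 3)/(d + 2)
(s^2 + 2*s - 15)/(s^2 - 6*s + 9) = (s + 5)/(s - 3)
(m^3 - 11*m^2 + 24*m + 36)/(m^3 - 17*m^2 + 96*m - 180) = (m + 1)/(m - 5)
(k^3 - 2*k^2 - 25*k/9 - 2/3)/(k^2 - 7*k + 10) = (9*k^3 - 18*k^2 - 25*k - 6)/(9*(k^2 - 7*k + 10))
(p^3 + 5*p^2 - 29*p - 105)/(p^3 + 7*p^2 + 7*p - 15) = (p^2 + 2*p - 35)/(p^2 + 4*p - 5)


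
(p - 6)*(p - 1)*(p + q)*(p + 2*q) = p^4 + 3*p^3*q - 7*p^3 + 2*p^2*q^2 - 21*p^2*q + 6*p^2 - 14*p*q^2 + 18*p*q + 12*q^2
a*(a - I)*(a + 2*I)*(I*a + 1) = I*a^4 + 3*I*a^2 + 2*a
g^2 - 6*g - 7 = (g - 7)*(g + 1)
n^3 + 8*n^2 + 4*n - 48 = (n - 2)*(n + 4)*(n + 6)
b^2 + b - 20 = (b - 4)*(b + 5)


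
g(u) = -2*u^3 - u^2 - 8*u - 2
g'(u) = -6*u^2 - 2*u - 8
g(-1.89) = 23.05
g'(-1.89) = -25.65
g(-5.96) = 433.58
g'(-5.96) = -209.21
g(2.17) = -44.51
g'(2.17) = -40.59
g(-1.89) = 23.05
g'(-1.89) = -25.65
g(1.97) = -36.93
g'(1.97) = -35.23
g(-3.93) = 135.39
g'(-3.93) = -92.81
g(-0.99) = 6.88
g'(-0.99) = -11.90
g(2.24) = -47.42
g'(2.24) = -42.59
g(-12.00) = 3406.00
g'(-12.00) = -848.00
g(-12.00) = 3406.00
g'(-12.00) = -848.00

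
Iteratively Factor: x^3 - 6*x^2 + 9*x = (x)*(x^2 - 6*x + 9) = x*(x - 3)*(x - 3)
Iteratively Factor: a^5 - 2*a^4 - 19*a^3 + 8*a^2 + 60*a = (a + 3)*(a^4 - 5*a^3 - 4*a^2 + 20*a) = (a + 2)*(a + 3)*(a^3 - 7*a^2 + 10*a) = (a - 5)*(a + 2)*(a + 3)*(a^2 - 2*a) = a*(a - 5)*(a + 2)*(a + 3)*(a - 2)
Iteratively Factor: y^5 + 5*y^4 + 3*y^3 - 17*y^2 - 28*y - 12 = (y + 2)*(y^4 + 3*y^3 - 3*y^2 - 11*y - 6) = (y + 2)*(y + 3)*(y^3 - 3*y - 2) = (y + 1)*(y + 2)*(y + 3)*(y^2 - y - 2) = (y - 2)*(y + 1)*(y + 2)*(y + 3)*(y + 1)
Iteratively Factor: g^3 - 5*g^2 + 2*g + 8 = (g + 1)*(g^2 - 6*g + 8) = (g - 4)*(g + 1)*(g - 2)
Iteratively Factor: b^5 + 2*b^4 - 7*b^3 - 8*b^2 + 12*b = (b - 2)*(b^4 + 4*b^3 + b^2 - 6*b) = b*(b - 2)*(b^3 + 4*b^2 + b - 6) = b*(b - 2)*(b + 2)*(b^2 + 2*b - 3) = b*(b - 2)*(b - 1)*(b + 2)*(b + 3)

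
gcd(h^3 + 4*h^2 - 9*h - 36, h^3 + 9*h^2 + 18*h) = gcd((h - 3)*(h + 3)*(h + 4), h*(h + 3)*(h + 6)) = h + 3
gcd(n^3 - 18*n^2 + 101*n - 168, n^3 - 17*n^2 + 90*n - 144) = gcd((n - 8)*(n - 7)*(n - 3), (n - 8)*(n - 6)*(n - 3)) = n^2 - 11*n + 24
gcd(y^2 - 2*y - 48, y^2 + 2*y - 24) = y + 6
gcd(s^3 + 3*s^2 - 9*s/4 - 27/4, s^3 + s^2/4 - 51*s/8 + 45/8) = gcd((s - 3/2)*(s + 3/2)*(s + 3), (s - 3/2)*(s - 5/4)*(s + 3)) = s^2 + 3*s/2 - 9/2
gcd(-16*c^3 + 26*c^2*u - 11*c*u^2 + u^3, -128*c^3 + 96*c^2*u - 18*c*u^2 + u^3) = 16*c^2 - 10*c*u + u^2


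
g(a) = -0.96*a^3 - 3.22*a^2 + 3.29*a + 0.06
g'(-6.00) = -61.75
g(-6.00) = 71.76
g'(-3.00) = -3.31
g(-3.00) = -12.87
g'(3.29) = -49.07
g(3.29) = -58.16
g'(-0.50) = 5.79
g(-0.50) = -2.27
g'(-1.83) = 5.43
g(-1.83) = -10.86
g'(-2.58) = 0.73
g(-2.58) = -13.38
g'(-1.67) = 6.01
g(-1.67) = -9.94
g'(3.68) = -59.41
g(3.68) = -79.28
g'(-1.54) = 6.38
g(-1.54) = -9.14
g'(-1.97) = 4.80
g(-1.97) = -11.58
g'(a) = -2.88*a^2 - 6.44*a + 3.29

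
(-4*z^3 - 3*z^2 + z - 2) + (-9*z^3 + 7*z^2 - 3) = -13*z^3 + 4*z^2 + z - 5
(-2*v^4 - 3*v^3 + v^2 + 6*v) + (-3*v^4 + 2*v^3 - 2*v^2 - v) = -5*v^4 - v^3 - v^2 + 5*v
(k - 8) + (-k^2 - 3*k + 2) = -k^2 - 2*k - 6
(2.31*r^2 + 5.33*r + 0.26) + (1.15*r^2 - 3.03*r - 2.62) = 3.46*r^2 + 2.3*r - 2.36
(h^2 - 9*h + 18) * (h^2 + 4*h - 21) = h^4 - 5*h^3 - 39*h^2 + 261*h - 378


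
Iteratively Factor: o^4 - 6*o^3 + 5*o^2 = (o)*(o^3 - 6*o^2 + 5*o) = o*(o - 1)*(o^2 - 5*o) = o*(o - 5)*(o - 1)*(o)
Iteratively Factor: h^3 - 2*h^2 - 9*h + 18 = (h + 3)*(h^2 - 5*h + 6) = (h - 3)*(h + 3)*(h - 2)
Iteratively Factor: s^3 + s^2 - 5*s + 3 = (s - 1)*(s^2 + 2*s - 3) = (s - 1)*(s + 3)*(s - 1)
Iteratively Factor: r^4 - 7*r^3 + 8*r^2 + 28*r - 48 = (r - 3)*(r^3 - 4*r^2 - 4*r + 16) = (r - 3)*(r + 2)*(r^2 - 6*r + 8) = (r - 4)*(r - 3)*(r + 2)*(r - 2)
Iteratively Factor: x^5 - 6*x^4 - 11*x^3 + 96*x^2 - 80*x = (x - 1)*(x^4 - 5*x^3 - 16*x^2 + 80*x) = (x - 1)*(x + 4)*(x^3 - 9*x^2 + 20*x) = x*(x - 1)*(x + 4)*(x^2 - 9*x + 20) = x*(x - 5)*(x - 1)*(x + 4)*(x - 4)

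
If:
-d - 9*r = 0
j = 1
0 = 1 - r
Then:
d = -9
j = 1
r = 1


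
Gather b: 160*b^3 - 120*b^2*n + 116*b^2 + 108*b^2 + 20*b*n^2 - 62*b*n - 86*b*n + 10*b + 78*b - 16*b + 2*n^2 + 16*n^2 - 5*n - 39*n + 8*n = 160*b^3 + b^2*(224 - 120*n) + b*(20*n^2 - 148*n + 72) + 18*n^2 - 36*n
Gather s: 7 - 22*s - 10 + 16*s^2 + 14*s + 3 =16*s^2 - 8*s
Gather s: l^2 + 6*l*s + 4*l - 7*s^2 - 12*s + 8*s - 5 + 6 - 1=l^2 + 4*l - 7*s^2 + s*(6*l - 4)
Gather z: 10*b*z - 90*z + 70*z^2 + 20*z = 70*z^2 + z*(10*b - 70)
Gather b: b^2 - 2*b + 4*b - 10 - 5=b^2 + 2*b - 15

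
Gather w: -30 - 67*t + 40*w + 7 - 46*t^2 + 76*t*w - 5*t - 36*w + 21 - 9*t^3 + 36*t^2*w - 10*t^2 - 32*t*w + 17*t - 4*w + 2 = -9*t^3 - 56*t^2 - 55*t + w*(36*t^2 + 44*t)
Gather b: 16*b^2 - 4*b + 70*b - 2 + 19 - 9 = 16*b^2 + 66*b + 8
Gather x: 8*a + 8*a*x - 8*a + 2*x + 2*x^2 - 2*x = 8*a*x + 2*x^2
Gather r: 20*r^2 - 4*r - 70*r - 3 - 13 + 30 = 20*r^2 - 74*r + 14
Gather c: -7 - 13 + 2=-18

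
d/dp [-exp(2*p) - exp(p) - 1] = (-2*exp(p) - 1)*exp(p)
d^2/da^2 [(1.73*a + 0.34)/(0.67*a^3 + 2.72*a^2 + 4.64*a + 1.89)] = (4.659582*a^5 + 20.748024*a^4 + 24.755872*a^3 - 4.85369999999998*a^2 - 30.198324*a - 19.198432)/(0.300763*a^9 + 3.663024*a^8 + 21.119472*a^7 + 73.404527*a^6 + 166.92624*a^5 + 252.884256*a^4 + 250.197137*a^3 + 151.221168*a^2 + 49.723632*a + 6.751269)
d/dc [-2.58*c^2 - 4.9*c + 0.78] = -5.16*c - 4.9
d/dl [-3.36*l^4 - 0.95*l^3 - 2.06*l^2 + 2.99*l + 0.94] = -13.44*l^3 - 2.85*l^2 - 4.12*l + 2.99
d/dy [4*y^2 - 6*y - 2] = 8*y - 6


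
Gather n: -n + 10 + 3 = 13 - n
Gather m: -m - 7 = -m - 7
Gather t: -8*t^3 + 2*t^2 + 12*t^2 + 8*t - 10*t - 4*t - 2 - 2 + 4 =-8*t^3 + 14*t^2 - 6*t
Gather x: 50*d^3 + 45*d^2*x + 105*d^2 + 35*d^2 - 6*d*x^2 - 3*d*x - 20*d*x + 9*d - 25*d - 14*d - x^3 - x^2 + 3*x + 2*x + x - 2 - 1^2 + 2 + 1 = 50*d^3 + 140*d^2 - 30*d - x^3 + x^2*(-6*d - 1) + x*(45*d^2 - 23*d + 6)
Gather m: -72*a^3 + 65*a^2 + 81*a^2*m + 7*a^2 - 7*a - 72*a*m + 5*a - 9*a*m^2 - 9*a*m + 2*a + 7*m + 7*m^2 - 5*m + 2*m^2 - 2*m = -72*a^3 + 72*a^2 + m^2*(9 - 9*a) + m*(81*a^2 - 81*a)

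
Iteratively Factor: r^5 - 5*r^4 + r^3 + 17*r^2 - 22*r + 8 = (r - 4)*(r^4 - r^3 - 3*r^2 + 5*r - 2) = (r - 4)*(r - 1)*(r^3 - 3*r + 2) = (r - 4)*(r - 1)^2*(r^2 + r - 2) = (r - 4)*(r - 1)^3*(r + 2)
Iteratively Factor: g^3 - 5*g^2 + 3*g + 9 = (g + 1)*(g^2 - 6*g + 9) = (g - 3)*(g + 1)*(g - 3)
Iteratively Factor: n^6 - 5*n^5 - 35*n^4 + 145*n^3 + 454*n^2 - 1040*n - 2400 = (n - 5)*(n^5 - 35*n^3 - 30*n^2 + 304*n + 480) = (n - 5)*(n + 3)*(n^4 - 3*n^3 - 26*n^2 + 48*n + 160) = (n - 5)*(n - 4)*(n + 3)*(n^3 + n^2 - 22*n - 40) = (n - 5)^2*(n - 4)*(n + 3)*(n^2 + 6*n + 8) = (n - 5)^2*(n - 4)*(n + 3)*(n + 4)*(n + 2)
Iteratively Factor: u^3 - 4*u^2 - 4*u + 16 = (u + 2)*(u^2 - 6*u + 8) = (u - 4)*(u + 2)*(u - 2)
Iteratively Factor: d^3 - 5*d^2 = (d - 5)*(d^2) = d*(d - 5)*(d)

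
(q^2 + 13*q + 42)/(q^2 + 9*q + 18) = (q + 7)/(q + 3)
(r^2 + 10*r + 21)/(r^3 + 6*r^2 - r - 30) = (r + 7)/(r^2 + 3*r - 10)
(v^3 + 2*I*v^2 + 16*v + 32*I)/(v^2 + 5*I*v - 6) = (v^2 + 16)/(v + 3*I)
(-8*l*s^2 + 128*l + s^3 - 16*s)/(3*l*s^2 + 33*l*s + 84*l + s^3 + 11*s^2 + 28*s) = (-8*l*s + 32*l + s^2 - 4*s)/(3*l*s + 21*l + s^2 + 7*s)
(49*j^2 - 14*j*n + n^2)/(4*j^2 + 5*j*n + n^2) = (49*j^2 - 14*j*n + n^2)/(4*j^2 + 5*j*n + n^2)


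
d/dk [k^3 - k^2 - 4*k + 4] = 3*k^2 - 2*k - 4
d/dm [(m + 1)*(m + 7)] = 2*m + 8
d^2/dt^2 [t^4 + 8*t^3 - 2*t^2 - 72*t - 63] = 12*t^2 + 48*t - 4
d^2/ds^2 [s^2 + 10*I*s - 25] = 2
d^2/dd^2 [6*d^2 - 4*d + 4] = 12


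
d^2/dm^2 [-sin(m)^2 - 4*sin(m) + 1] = 4*sin(m) - 2*cos(2*m)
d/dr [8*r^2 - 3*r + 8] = 16*r - 3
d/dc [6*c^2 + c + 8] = 12*c + 1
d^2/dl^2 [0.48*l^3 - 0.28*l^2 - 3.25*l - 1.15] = 2.88*l - 0.56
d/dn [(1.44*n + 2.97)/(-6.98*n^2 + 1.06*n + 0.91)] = (10.0512*n^2 + 41.4612*n - 1.8378)/(48.7204*n^4 - 14.7976*n^3 - 11.58*n^2 + 1.9292*n + 0.8281)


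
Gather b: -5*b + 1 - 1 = -5*b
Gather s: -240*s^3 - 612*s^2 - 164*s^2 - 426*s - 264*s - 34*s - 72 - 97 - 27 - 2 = -240*s^3 - 776*s^2 - 724*s - 198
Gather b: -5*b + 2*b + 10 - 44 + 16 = -3*b - 18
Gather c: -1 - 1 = -2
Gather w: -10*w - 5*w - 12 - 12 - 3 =-15*w - 27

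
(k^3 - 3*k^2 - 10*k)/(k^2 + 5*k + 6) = k*(k - 5)/(k + 3)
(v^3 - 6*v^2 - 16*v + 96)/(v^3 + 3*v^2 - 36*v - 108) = (v^2 - 16)/(v^2 + 9*v + 18)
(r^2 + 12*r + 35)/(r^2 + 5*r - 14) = (r + 5)/(r - 2)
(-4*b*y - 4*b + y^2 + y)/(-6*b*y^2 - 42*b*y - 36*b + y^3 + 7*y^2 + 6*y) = (-4*b + y)/(-6*b*y - 36*b + y^2 + 6*y)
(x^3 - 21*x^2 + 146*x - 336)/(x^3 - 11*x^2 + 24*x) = (x^2 - 13*x + 42)/(x*(x - 3))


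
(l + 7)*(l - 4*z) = l^2 - 4*l*z + 7*l - 28*z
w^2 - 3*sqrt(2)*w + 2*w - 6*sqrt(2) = (w + 2)*(w - 3*sqrt(2))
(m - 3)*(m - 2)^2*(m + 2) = m^4 - 5*m^3 + 2*m^2 + 20*m - 24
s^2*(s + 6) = s^3 + 6*s^2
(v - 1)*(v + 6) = v^2 + 5*v - 6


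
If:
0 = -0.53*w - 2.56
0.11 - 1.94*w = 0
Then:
No Solution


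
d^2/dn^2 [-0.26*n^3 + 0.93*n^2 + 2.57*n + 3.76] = 1.86 - 1.56*n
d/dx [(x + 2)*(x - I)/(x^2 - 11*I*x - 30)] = (-(x + 2)*(x - I)*(2*x - 11*I) + (-2*x - 2 + I)*(-x^2 + 11*I*x + 30))/(-x^2 + 11*I*x + 30)^2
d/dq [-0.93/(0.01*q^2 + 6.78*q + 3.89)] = (0.0186*q + 6.3054)/(0.01*q^2 + 6.78*q + 3.89)^2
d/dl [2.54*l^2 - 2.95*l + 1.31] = 5.08*l - 2.95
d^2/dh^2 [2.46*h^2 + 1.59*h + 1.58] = 4.92000000000000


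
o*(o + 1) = o^2 + o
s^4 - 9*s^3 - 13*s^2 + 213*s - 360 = (s - 8)*(s - 3)^2*(s + 5)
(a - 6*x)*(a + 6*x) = a^2 - 36*x^2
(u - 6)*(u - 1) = u^2 - 7*u + 6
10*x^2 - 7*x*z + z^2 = (-5*x + z)*(-2*x + z)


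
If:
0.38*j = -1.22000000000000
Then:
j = -3.21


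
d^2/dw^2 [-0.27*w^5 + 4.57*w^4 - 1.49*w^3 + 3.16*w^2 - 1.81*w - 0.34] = -5.4*w^3 + 54.84*w^2 - 8.94*w + 6.32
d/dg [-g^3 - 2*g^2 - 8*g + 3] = -3*g^2 - 4*g - 8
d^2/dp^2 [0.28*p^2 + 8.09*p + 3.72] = 0.560000000000000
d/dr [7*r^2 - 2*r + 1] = 14*r - 2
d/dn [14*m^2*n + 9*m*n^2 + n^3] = 14*m^2 + 18*m*n + 3*n^2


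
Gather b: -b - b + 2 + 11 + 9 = 22 - 2*b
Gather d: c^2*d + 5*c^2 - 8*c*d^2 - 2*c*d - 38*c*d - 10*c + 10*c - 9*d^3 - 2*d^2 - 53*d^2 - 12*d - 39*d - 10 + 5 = 5*c^2 - 9*d^3 + d^2*(-8*c - 55) + d*(c^2 - 40*c - 51) - 5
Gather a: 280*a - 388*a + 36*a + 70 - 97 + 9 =-72*a - 18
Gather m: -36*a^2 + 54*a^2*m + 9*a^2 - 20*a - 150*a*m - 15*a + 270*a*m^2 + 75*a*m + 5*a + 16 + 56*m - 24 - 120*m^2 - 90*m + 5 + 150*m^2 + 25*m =-27*a^2 - 30*a + m^2*(270*a + 30) + m*(54*a^2 - 75*a - 9) - 3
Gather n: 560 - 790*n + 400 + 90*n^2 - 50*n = 90*n^2 - 840*n + 960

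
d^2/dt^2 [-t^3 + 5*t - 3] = -6*t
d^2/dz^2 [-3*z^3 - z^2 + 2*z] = -18*z - 2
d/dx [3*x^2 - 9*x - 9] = 6*x - 9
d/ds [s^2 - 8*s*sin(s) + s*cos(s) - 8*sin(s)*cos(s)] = -s*sin(s) - 8*s*cos(s) + 2*s - 8*sin(s) + cos(s) - 8*cos(2*s)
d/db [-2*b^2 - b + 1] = -4*b - 1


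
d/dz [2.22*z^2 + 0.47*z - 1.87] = 4.44*z + 0.47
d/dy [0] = 0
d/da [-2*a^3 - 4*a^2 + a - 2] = -6*a^2 - 8*a + 1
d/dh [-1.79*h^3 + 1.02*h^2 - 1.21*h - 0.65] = -5.37*h^2 + 2.04*h - 1.21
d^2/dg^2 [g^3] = 6*g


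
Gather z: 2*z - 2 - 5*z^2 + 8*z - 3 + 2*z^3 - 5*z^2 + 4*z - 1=2*z^3 - 10*z^2 + 14*z - 6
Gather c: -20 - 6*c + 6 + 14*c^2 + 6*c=14*c^2 - 14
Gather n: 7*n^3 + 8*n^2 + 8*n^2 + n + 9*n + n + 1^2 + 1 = 7*n^3 + 16*n^2 + 11*n + 2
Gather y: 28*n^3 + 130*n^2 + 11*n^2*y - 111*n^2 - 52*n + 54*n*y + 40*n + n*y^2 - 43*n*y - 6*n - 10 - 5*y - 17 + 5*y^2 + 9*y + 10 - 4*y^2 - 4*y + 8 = 28*n^3 + 19*n^2 - 18*n + y^2*(n + 1) + y*(11*n^2 + 11*n) - 9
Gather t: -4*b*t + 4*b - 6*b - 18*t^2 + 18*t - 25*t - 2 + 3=-2*b - 18*t^2 + t*(-4*b - 7) + 1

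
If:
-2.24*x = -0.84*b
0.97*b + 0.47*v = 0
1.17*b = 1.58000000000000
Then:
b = 1.35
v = -2.79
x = 0.51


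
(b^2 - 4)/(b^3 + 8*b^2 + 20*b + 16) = (b - 2)/(b^2 + 6*b + 8)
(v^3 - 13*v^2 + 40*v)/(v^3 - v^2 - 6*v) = (-v^2 + 13*v - 40)/(-v^2 + v + 6)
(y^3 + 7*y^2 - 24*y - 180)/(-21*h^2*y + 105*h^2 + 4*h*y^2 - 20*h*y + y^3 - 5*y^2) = (y^2 + 12*y + 36)/(-21*h^2 + 4*h*y + y^2)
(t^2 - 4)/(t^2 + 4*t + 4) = (t - 2)/(t + 2)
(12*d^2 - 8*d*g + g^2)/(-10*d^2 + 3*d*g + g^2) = (-6*d + g)/(5*d + g)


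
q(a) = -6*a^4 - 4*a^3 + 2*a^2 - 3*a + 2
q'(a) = -24*a^3 - 12*a^2 + 4*a - 3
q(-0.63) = 4.74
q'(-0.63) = -4.28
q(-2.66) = -200.97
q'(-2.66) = 353.16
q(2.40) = -248.04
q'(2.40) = -394.30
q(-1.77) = -23.13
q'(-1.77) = 85.41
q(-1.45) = -3.77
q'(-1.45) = 39.14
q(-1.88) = -33.66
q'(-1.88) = 106.54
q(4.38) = -2517.13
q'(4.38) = -2232.36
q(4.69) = -3283.70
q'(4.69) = -2724.07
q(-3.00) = -349.00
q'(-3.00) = 525.00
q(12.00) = -131074.00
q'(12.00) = -43155.00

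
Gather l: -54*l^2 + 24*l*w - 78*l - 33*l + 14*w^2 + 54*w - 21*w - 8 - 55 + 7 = -54*l^2 + l*(24*w - 111) + 14*w^2 + 33*w - 56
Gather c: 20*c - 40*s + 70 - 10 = 20*c - 40*s + 60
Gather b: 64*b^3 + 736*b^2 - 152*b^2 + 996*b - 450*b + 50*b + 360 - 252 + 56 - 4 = 64*b^3 + 584*b^2 + 596*b + 160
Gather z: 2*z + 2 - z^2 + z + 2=-z^2 + 3*z + 4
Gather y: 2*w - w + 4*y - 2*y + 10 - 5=w + 2*y + 5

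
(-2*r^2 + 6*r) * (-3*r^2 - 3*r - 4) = 6*r^4 - 12*r^3 - 10*r^2 - 24*r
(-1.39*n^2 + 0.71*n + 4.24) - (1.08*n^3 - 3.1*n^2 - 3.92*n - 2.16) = -1.08*n^3 + 1.71*n^2 + 4.63*n + 6.4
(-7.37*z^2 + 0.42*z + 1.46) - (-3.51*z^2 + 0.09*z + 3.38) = -3.86*z^2 + 0.33*z - 1.92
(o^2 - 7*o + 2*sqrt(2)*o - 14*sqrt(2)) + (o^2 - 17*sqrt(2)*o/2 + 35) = 2*o^2 - 13*sqrt(2)*o/2 - 7*o - 14*sqrt(2) + 35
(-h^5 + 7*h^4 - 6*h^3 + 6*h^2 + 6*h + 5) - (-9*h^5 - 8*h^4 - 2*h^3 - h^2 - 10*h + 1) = 8*h^5 + 15*h^4 - 4*h^3 + 7*h^2 + 16*h + 4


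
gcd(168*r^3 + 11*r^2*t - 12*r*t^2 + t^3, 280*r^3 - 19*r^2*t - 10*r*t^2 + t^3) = 56*r^2 - 15*r*t + t^2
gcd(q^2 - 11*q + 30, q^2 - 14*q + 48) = q - 6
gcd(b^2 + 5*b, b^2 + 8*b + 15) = b + 5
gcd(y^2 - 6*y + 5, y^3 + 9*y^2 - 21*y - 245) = y - 5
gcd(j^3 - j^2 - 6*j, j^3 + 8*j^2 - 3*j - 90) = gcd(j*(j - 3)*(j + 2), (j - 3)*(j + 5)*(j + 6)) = j - 3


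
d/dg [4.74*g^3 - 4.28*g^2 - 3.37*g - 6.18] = 14.22*g^2 - 8.56*g - 3.37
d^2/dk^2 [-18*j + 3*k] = 0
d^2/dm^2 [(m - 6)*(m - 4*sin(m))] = 2*(2*m - 12)*sin(m) - 8*cos(m) + 2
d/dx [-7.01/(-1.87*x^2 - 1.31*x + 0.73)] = (-26.2174*x - 9.1831)/(1.87*x^2 + 1.31*x - 0.73)^2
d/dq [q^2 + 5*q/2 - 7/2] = 2*q + 5/2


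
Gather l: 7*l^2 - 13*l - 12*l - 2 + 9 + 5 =7*l^2 - 25*l + 12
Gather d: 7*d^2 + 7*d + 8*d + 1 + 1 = 7*d^2 + 15*d + 2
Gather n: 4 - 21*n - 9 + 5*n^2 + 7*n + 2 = 5*n^2 - 14*n - 3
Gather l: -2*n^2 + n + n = -2*n^2 + 2*n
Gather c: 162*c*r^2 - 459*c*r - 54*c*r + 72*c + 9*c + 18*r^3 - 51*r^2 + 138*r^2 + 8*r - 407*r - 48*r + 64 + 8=c*(162*r^2 - 513*r + 81) + 18*r^3 + 87*r^2 - 447*r + 72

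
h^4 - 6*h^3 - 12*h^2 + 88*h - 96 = (h - 6)*(h - 2)^2*(h + 4)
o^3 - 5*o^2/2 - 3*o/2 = o*(o - 3)*(o + 1/2)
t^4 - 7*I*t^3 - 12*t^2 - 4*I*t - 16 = (t - 4*I)*(t - 2*I)^2*(t + I)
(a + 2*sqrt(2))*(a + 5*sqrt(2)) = a^2 + 7*sqrt(2)*a + 20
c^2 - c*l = c*(c - l)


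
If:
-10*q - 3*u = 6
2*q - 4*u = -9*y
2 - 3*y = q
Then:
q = -42/37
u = 66/37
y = 116/111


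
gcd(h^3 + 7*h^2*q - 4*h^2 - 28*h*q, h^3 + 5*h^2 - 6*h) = h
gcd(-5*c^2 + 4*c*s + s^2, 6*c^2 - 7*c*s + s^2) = -c + s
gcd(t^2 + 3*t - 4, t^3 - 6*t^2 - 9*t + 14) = t - 1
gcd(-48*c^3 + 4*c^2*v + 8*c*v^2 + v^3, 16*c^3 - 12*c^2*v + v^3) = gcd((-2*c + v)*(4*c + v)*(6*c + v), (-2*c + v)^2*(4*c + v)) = -8*c^2 + 2*c*v + v^2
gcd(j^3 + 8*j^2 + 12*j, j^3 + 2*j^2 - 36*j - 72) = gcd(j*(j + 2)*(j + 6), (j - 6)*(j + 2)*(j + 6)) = j^2 + 8*j + 12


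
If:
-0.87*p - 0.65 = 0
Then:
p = -0.75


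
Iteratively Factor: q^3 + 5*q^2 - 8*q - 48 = (q + 4)*(q^2 + q - 12) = (q - 3)*(q + 4)*(q + 4)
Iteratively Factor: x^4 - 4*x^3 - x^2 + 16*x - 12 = (x - 1)*(x^3 - 3*x^2 - 4*x + 12) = (x - 3)*(x - 1)*(x^2 - 4) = (x - 3)*(x - 1)*(x + 2)*(x - 2)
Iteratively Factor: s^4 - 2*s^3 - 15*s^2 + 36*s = (s - 3)*(s^3 + s^2 - 12*s) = (s - 3)*(s + 4)*(s^2 - 3*s) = s*(s - 3)*(s + 4)*(s - 3)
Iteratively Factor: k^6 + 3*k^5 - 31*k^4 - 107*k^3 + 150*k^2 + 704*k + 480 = (k + 2)*(k^5 + k^4 - 33*k^3 - 41*k^2 + 232*k + 240) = (k + 2)*(k + 4)*(k^4 - 3*k^3 - 21*k^2 + 43*k + 60) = (k - 3)*(k + 2)*(k + 4)*(k^3 - 21*k - 20) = (k - 3)*(k + 1)*(k + 2)*(k + 4)*(k^2 - k - 20) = (k - 3)*(k + 1)*(k + 2)*(k + 4)^2*(k - 5)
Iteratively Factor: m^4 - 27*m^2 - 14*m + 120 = (m - 2)*(m^3 + 2*m^2 - 23*m - 60) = (m - 2)*(m + 4)*(m^2 - 2*m - 15) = (m - 5)*(m - 2)*(m + 4)*(m + 3)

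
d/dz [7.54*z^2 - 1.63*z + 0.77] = 15.08*z - 1.63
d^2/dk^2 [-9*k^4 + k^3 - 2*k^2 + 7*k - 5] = -108*k^2 + 6*k - 4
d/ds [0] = 0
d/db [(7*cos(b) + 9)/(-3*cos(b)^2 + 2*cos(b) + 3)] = (21*sin(b)^2 - 54*cos(b) - 24)*sin(b)/(3*sin(b)^2 + 2*cos(b))^2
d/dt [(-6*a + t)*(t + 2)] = -6*a + 2*t + 2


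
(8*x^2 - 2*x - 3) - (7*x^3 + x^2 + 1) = -7*x^3 + 7*x^2 - 2*x - 4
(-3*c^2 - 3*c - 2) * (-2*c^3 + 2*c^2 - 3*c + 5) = 6*c^5 + 7*c^3 - 10*c^2 - 9*c - 10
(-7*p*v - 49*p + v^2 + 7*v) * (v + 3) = -7*p*v^2 - 70*p*v - 147*p + v^3 + 10*v^2 + 21*v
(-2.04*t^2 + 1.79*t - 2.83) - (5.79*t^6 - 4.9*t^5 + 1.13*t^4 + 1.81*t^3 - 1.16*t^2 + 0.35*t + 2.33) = -5.79*t^6 + 4.9*t^5 - 1.13*t^4 - 1.81*t^3 - 0.88*t^2 + 1.44*t - 5.16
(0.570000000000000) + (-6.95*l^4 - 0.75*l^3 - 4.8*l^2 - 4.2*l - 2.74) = -6.95*l^4 - 0.75*l^3 - 4.8*l^2 - 4.2*l - 2.17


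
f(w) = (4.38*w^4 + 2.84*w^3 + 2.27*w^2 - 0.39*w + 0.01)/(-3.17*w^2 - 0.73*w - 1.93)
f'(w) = (6.34*w + 0.73)*(4.38*w^4 + 2.84*w^3 + 2.27*w^2 - 0.39*w + 0.01)/(-3.17*w^2 - 0.73*w - 1.93)^2 + (17.52*w^3 + 8.52*w^2 + 4.54*w - 0.39)/(-3.17*w^2 - 0.73*w - 1.93)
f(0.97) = -1.47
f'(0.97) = -3.19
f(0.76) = -0.86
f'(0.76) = -2.52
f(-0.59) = -0.38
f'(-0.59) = 0.99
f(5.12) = -38.85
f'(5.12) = -14.74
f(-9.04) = -107.48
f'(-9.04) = 24.40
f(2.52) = -9.85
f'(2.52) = -7.57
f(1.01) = -1.60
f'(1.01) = -3.31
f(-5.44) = -37.57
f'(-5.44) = 14.44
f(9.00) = -116.82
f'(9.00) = -25.45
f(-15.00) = -301.99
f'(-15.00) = 40.87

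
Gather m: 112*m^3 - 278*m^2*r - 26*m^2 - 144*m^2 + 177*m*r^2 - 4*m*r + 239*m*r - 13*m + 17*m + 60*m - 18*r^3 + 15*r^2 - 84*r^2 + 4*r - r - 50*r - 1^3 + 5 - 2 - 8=112*m^3 + m^2*(-278*r - 170) + m*(177*r^2 + 235*r + 64) - 18*r^3 - 69*r^2 - 47*r - 6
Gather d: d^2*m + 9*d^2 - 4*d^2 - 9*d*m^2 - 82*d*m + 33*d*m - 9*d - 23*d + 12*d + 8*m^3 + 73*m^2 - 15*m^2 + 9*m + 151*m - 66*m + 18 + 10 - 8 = d^2*(m + 5) + d*(-9*m^2 - 49*m - 20) + 8*m^3 + 58*m^2 + 94*m + 20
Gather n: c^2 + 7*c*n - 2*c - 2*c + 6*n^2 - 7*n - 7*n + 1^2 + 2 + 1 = c^2 - 4*c + 6*n^2 + n*(7*c - 14) + 4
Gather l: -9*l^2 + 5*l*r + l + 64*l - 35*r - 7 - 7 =-9*l^2 + l*(5*r + 65) - 35*r - 14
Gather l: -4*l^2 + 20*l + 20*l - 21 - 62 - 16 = -4*l^2 + 40*l - 99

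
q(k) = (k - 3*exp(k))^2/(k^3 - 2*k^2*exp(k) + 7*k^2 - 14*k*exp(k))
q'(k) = (2 - 6*exp(k))*(k - 3*exp(k))/(k^3 - 2*k^2*exp(k) + 7*k^2 - 14*k*exp(k)) + (k - 3*exp(k))^2*(2*k^2*exp(k) - 3*k^2 + 18*k*exp(k) - 14*k + 14*exp(k))/(k^3 - 2*k^2*exp(k) + 7*k^2 - 14*k*exp(k))^2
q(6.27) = -28.53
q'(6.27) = -21.87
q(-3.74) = 0.31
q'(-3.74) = -0.09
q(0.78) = -1.53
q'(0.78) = 0.65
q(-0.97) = 0.44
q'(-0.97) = 0.50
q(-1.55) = 0.29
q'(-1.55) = 0.12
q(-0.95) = 0.45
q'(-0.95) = 0.53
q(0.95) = -1.45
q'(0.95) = 0.26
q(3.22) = -3.35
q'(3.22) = -2.03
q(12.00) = -3212.23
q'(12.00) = -2775.51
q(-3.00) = 0.27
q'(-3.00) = -0.04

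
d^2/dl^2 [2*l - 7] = 0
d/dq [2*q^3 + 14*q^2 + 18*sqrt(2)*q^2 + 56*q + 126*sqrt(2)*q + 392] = 6*q^2 + 28*q + 36*sqrt(2)*q + 56 + 126*sqrt(2)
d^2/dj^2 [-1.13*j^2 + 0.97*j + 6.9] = -2.26000000000000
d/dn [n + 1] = 1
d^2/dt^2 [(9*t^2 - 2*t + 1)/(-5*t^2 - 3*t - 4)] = 2*(185*t^3 + 465*t^2 - 165*t - 157)/(125*t^6 + 225*t^5 + 435*t^4 + 387*t^3 + 348*t^2 + 144*t + 64)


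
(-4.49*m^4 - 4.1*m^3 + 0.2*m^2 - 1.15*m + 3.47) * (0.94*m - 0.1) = -4.2206*m^5 - 3.405*m^4 + 0.598*m^3 - 1.101*m^2 + 3.3768*m - 0.347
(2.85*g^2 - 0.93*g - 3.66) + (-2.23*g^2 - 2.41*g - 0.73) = 0.62*g^2 - 3.34*g - 4.39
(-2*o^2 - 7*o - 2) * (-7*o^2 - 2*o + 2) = 14*o^4 + 53*o^3 + 24*o^2 - 10*o - 4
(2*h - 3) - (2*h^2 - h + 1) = -2*h^2 + 3*h - 4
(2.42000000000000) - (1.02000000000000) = 1.40000000000000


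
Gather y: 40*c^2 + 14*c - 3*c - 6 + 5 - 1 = 40*c^2 + 11*c - 2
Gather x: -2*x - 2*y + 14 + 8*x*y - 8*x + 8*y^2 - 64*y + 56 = x*(8*y - 10) + 8*y^2 - 66*y + 70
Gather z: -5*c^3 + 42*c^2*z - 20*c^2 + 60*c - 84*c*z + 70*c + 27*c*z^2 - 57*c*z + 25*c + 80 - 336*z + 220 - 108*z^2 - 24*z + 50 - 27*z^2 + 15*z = -5*c^3 - 20*c^2 + 155*c + z^2*(27*c - 135) + z*(42*c^2 - 141*c - 345) + 350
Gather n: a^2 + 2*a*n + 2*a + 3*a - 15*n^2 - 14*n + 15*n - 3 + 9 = a^2 + 5*a - 15*n^2 + n*(2*a + 1) + 6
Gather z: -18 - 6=-24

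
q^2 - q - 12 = (q - 4)*(q + 3)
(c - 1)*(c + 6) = c^2 + 5*c - 6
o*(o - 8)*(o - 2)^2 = o^4 - 12*o^3 + 36*o^2 - 32*o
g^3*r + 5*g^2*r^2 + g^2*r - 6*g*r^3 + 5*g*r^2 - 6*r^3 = (g - r)*(g + 6*r)*(g*r + r)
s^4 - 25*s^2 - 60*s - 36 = (s - 6)*(s + 1)*(s + 2)*(s + 3)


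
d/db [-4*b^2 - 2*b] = -8*b - 2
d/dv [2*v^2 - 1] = 4*v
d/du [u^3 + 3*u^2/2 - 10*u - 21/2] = 3*u^2 + 3*u - 10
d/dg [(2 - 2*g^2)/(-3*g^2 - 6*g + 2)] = 4*(3*g^2 + g + 3)/(9*g^4 + 36*g^3 + 24*g^2 - 24*g + 4)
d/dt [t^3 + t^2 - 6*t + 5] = 3*t^2 + 2*t - 6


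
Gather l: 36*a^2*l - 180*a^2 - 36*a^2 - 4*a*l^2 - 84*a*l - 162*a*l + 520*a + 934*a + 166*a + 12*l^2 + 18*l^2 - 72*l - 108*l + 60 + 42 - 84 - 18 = -216*a^2 + 1620*a + l^2*(30 - 4*a) + l*(36*a^2 - 246*a - 180)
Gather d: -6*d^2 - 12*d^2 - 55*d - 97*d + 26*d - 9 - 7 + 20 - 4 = -18*d^2 - 126*d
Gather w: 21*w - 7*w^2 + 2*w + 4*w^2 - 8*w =-3*w^2 + 15*w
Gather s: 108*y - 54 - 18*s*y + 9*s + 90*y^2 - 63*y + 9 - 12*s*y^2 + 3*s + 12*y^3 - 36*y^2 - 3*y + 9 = s*(-12*y^2 - 18*y + 12) + 12*y^3 + 54*y^2 + 42*y - 36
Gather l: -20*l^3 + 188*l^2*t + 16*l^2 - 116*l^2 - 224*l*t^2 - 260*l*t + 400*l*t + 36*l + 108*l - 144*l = -20*l^3 + l^2*(188*t - 100) + l*(-224*t^2 + 140*t)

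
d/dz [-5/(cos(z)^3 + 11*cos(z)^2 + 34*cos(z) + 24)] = 5*(3*sin(z)^2 - 22*cos(z) - 37)*sin(z)/(cos(z)^3 + 11*cos(z)^2 + 34*cos(z) + 24)^2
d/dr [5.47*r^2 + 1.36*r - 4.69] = 10.94*r + 1.36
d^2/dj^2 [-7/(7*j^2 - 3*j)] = 14*(7*j*(7*j - 3) - (14*j - 3)^2)/(j^3*(7*j - 3)^3)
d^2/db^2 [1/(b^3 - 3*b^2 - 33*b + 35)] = 6*((1 - b)*(b^3 - 3*b^2 - 33*b + 35) + 3*(-b^2 + 2*b + 11)^2)/(b^3 - 3*b^2 - 33*b + 35)^3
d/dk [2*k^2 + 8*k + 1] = 4*k + 8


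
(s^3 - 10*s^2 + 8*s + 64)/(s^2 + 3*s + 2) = (s^2 - 12*s + 32)/(s + 1)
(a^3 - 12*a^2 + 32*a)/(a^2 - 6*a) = (a^2 - 12*a + 32)/(a - 6)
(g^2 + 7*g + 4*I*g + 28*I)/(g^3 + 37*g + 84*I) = (g + 7)/(g^2 - 4*I*g + 21)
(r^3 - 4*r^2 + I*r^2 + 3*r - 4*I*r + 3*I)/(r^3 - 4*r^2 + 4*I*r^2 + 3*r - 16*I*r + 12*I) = (r + I)/(r + 4*I)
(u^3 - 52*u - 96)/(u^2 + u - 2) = (u^2 - 2*u - 48)/(u - 1)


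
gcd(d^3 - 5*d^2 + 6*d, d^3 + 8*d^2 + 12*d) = d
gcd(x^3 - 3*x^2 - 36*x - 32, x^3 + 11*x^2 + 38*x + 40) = x + 4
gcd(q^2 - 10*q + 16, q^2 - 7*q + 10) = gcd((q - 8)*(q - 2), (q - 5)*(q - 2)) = q - 2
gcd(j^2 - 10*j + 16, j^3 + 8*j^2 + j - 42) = j - 2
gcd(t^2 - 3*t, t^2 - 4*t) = t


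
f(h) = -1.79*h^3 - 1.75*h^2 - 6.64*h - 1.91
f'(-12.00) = -737.92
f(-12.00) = 2918.89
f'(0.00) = -6.64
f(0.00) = -1.91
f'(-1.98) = -20.76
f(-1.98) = 18.27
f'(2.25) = -41.70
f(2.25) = -46.10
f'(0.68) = -11.50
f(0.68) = -7.80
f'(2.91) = -62.30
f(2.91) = -80.16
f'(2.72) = -55.89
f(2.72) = -68.94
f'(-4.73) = -110.23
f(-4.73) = 179.77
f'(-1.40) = -12.27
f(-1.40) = 8.87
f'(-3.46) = -58.82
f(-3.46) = 74.26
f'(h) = -5.37*h^2 - 3.5*h - 6.64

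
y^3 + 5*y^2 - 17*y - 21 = (y - 3)*(y + 1)*(y + 7)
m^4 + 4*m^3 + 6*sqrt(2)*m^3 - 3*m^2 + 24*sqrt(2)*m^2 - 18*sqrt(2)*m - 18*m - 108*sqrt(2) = (m - 2)*(m + 3)^2*(m + 6*sqrt(2))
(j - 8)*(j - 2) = j^2 - 10*j + 16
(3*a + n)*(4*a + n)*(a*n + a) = 12*a^3*n + 12*a^3 + 7*a^2*n^2 + 7*a^2*n + a*n^3 + a*n^2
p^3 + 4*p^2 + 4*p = p*(p + 2)^2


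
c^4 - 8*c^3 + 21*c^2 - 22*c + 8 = (c - 4)*(c - 2)*(c - 1)^2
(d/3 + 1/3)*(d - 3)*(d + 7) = d^3/3 + 5*d^2/3 - 17*d/3 - 7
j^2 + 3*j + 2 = (j + 1)*(j + 2)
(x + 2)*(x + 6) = x^2 + 8*x + 12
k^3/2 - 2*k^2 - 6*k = k*(k/2 + 1)*(k - 6)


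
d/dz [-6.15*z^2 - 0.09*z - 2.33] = -12.3*z - 0.09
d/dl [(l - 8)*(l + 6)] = 2*l - 2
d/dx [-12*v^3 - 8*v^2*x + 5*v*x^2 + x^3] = -8*v^2 + 10*v*x + 3*x^2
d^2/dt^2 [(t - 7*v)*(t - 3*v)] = 2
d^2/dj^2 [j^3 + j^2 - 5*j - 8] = 6*j + 2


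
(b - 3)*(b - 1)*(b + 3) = b^3 - b^2 - 9*b + 9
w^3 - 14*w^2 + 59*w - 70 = (w - 7)*(w - 5)*(w - 2)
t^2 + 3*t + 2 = (t + 1)*(t + 2)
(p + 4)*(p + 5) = p^2 + 9*p + 20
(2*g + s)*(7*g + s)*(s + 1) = 14*g^2*s + 14*g^2 + 9*g*s^2 + 9*g*s + s^3 + s^2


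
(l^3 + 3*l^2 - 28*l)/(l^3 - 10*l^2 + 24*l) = (l + 7)/(l - 6)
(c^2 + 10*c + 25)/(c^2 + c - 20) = (c + 5)/(c - 4)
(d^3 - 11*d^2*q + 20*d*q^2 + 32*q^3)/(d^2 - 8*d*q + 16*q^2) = (-d^2 + 7*d*q + 8*q^2)/(-d + 4*q)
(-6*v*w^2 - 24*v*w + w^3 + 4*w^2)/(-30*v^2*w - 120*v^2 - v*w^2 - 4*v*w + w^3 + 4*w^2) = w/(5*v + w)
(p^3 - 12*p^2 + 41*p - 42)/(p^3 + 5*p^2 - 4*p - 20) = (p^2 - 10*p + 21)/(p^2 + 7*p + 10)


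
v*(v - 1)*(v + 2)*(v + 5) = v^4 + 6*v^3 + 3*v^2 - 10*v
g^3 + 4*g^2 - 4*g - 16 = (g - 2)*(g + 2)*(g + 4)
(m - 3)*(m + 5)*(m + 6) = m^3 + 8*m^2 - 3*m - 90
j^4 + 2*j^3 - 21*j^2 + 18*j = j*(j - 3)*(j - 1)*(j + 6)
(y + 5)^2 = y^2 + 10*y + 25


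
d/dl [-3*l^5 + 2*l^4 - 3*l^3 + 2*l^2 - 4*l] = -15*l^4 + 8*l^3 - 9*l^2 + 4*l - 4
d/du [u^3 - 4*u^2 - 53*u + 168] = 3*u^2 - 8*u - 53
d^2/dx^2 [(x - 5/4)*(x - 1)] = 2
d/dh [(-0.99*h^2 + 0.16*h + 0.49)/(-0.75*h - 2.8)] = (0.7425*h^2 + 5.544*h - 0.0805)/(0.5625*h^2 + 4.2*h + 7.84)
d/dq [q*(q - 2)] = 2*q - 2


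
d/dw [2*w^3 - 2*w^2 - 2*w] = 6*w^2 - 4*w - 2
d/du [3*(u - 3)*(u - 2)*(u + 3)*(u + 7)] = 12*u^3 + 45*u^2 - 138*u - 135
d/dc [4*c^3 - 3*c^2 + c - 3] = 12*c^2 - 6*c + 1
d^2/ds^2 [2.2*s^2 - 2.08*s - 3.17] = 4.40000000000000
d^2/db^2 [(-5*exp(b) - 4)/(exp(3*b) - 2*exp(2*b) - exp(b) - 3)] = (-20*exp(6*b) - 6*exp(5*b) + 48*exp(4*b) - 241*exp(3*b) + 48*exp(2*b) + 107*exp(b) - 33)*exp(b)/(exp(9*b) - 6*exp(8*b) + 9*exp(7*b) - 5*exp(6*b) + 27*exp(5*b) - 24*exp(4*b) - 10*exp(3*b) - 63*exp(2*b) - 27*exp(b) - 27)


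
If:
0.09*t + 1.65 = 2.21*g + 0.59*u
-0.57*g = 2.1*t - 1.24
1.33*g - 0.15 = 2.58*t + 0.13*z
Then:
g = 0.0640303968477343*z + 0.824233042499296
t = 0.366755793226381 - 0.017379679144385*z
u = -0.242493810434725*z - 0.234825428022154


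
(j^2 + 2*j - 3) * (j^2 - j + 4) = j^4 + j^3 - j^2 + 11*j - 12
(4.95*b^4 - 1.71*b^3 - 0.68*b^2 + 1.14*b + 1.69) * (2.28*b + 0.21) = 11.286*b^5 - 2.8593*b^4 - 1.9095*b^3 + 2.4564*b^2 + 4.0926*b + 0.3549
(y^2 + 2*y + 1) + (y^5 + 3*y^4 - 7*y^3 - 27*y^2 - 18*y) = y^5 + 3*y^4 - 7*y^3 - 26*y^2 - 16*y + 1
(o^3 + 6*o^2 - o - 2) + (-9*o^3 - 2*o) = -8*o^3 + 6*o^2 - 3*o - 2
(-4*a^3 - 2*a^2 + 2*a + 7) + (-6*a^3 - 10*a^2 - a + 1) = -10*a^3 - 12*a^2 + a + 8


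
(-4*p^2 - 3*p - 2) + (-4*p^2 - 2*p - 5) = -8*p^2 - 5*p - 7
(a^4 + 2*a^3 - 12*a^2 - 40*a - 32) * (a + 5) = a^5 + 7*a^4 - 2*a^3 - 100*a^2 - 232*a - 160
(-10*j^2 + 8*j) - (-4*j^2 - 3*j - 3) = -6*j^2 + 11*j + 3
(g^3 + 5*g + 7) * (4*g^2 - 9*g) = 4*g^5 - 9*g^4 + 20*g^3 - 17*g^2 - 63*g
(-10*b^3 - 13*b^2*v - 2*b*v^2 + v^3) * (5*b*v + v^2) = -50*b^4*v - 75*b^3*v^2 - 23*b^2*v^3 + 3*b*v^4 + v^5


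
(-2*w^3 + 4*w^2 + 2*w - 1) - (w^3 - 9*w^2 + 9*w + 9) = -3*w^3 + 13*w^2 - 7*w - 10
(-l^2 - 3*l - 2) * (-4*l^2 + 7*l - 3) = 4*l^4 + 5*l^3 - 10*l^2 - 5*l + 6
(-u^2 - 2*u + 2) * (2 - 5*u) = 5*u^3 + 8*u^2 - 14*u + 4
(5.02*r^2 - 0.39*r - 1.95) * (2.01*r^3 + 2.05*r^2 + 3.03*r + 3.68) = 10.0902*r^5 + 9.5071*r^4 + 10.4916*r^3 + 13.2944*r^2 - 7.3437*r - 7.176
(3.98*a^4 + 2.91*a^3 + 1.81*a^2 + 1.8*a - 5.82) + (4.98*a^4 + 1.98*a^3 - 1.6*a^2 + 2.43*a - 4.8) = 8.96*a^4 + 4.89*a^3 + 0.21*a^2 + 4.23*a - 10.62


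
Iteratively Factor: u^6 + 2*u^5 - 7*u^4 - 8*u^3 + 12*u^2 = (u - 1)*(u^5 + 3*u^4 - 4*u^3 - 12*u^2) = u*(u - 1)*(u^4 + 3*u^3 - 4*u^2 - 12*u) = u*(u - 1)*(u + 2)*(u^3 + u^2 - 6*u) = u^2*(u - 1)*(u + 2)*(u^2 + u - 6) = u^2*(u - 2)*(u - 1)*(u + 2)*(u + 3)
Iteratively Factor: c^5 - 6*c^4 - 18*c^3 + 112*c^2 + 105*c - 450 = (c - 5)*(c^4 - c^3 - 23*c^2 - 3*c + 90) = (c - 5)*(c - 2)*(c^3 + c^2 - 21*c - 45) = (c - 5)^2*(c - 2)*(c^2 + 6*c + 9) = (c - 5)^2*(c - 2)*(c + 3)*(c + 3)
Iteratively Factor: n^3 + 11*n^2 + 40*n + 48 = (n + 4)*(n^2 + 7*n + 12) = (n + 3)*(n + 4)*(n + 4)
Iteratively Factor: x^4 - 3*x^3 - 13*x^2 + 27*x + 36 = (x - 3)*(x^3 - 13*x - 12) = (x - 3)*(x + 3)*(x^2 - 3*x - 4) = (x - 3)*(x + 1)*(x + 3)*(x - 4)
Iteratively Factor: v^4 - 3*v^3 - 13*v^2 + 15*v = (v)*(v^3 - 3*v^2 - 13*v + 15) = v*(v - 5)*(v^2 + 2*v - 3) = v*(v - 5)*(v + 3)*(v - 1)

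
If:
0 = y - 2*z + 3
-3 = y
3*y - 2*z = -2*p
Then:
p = 9/2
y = -3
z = 0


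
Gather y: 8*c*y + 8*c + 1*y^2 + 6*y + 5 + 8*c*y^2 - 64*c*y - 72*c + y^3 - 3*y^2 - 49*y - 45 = -64*c + y^3 + y^2*(8*c - 2) + y*(-56*c - 43) - 40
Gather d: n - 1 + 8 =n + 7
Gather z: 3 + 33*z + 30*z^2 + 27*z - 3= 30*z^2 + 60*z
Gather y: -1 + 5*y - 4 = 5*y - 5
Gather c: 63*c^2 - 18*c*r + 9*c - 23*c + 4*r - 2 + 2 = 63*c^2 + c*(-18*r - 14) + 4*r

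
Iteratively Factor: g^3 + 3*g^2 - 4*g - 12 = (g + 3)*(g^2 - 4) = (g + 2)*(g + 3)*(g - 2)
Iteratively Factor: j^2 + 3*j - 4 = (j + 4)*(j - 1)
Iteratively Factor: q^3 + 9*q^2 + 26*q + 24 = (q + 2)*(q^2 + 7*q + 12) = (q + 2)*(q + 3)*(q + 4)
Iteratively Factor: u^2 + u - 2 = (u + 2)*(u - 1)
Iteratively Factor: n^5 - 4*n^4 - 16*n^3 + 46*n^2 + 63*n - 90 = (n - 5)*(n^4 + n^3 - 11*n^2 - 9*n + 18) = (n - 5)*(n + 3)*(n^3 - 2*n^2 - 5*n + 6) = (n - 5)*(n - 3)*(n + 3)*(n^2 + n - 2) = (n - 5)*(n - 3)*(n - 1)*(n + 3)*(n + 2)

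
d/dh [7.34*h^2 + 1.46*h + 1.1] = 14.68*h + 1.46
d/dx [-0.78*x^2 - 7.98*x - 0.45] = -1.56*x - 7.98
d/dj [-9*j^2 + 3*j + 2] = 3 - 18*j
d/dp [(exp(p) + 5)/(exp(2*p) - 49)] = (-2*(exp(p) + 5)*exp(p) + exp(2*p) - 49)*exp(p)/(exp(2*p) - 49)^2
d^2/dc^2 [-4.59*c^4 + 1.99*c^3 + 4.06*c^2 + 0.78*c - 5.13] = -55.08*c^2 + 11.94*c + 8.12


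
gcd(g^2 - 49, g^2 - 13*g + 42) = g - 7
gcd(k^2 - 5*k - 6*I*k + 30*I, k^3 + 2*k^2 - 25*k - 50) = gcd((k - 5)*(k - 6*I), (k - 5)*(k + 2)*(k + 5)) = k - 5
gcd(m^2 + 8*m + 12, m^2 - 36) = m + 6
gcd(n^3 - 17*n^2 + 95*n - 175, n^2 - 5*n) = n - 5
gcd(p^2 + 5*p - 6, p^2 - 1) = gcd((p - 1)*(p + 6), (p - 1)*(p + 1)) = p - 1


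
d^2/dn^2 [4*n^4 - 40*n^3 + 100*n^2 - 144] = 48*n^2 - 240*n + 200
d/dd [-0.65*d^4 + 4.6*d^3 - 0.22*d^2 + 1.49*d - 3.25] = -2.6*d^3 + 13.8*d^2 - 0.44*d + 1.49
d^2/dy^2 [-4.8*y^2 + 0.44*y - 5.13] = -9.60000000000000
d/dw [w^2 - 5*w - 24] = 2*w - 5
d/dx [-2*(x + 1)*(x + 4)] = -4*x - 10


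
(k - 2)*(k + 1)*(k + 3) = k^3 + 2*k^2 - 5*k - 6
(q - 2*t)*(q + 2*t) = q^2 - 4*t^2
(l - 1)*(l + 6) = l^2 + 5*l - 6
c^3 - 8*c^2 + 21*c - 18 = (c - 3)^2*(c - 2)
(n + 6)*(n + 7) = n^2 + 13*n + 42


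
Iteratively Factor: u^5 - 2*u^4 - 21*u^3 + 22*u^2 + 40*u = (u - 2)*(u^4 - 21*u^2 - 20*u) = (u - 2)*(u + 4)*(u^3 - 4*u^2 - 5*u) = (u - 2)*(u + 1)*(u + 4)*(u^2 - 5*u) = u*(u - 2)*(u + 1)*(u + 4)*(u - 5)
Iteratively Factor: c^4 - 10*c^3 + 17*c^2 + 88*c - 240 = (c - 5)*(c^3 - 5*c^2 - 8*c + 48) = (c - 5)*(c - 4)*(c^2 - c - 12) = (c - 5)*(c - 4)^2*(c + 3)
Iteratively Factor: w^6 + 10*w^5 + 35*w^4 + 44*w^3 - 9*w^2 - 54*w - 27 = (w + 3)*(w^5 + 7*w^4 + 14*w^3 + 2*w^2 - 15*w - 9) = (w + 3)^2*(w^4 + 4*w^3 + 2*w^2 - 4*w - 3) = (w - 1)*(w + 3)^2*(w^3 + 5*w^2 + 7*w + 3) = (w - 1)*(w + 3)^3*(w^2 + 2*w + 1) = (w - 1)*(w + 1)*(w + 3)^3*(w + 1)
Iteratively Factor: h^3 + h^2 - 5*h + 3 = (h - 1)*(h^2 + 2*h - 3) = (h - 1)*(h + 3)*(h - 1)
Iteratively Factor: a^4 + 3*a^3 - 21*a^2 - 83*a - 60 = (a + 3)*(a^3 - 21*a - 20) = (a + 3)*(a + 4)*(a^2 - 4*a - 5) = (a - 5)*(a + 3)*(a + 4)*(a + 1)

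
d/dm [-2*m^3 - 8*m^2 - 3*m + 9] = -6*m^2 - 16*m - 3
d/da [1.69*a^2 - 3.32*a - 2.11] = 3.38*a - 3.32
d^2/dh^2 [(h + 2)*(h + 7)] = 2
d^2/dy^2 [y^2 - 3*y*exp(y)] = -3*y*exp(y) - 6*exp(y) + 2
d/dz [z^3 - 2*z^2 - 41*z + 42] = 3*z^2 - 4*z - 41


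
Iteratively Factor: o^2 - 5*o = (o)*(o - 5)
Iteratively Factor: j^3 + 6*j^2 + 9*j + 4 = (j + 4)*(j^2 + 2*j + 1) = (j + 1)*(j + 4)*(j + 1)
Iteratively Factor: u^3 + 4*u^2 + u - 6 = (u + 3)*(u^2 + u - 2) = (u - 1)*(u + 3)*(u + 2)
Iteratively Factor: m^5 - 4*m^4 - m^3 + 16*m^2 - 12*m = (m + 2)*(m^4 - 6*m^3 + 11*m^2 - 6*m) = (m - 3)*(m + 2)*(m^3 - 3*m^2 + 2*m) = m*(m - 3)*(m + 2)*(m^2 - 3*m + 2) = m*(m - 3)*(m - 1)*(m + 2)*(m - 2)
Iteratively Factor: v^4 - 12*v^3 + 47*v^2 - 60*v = (v - 4)*(v^3 - 8*v^2 + 15*v) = (v - 4)*(v - 3)*(v^2 - 5*v) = (v - 5)*(v - 4)*(v - 3)*(v)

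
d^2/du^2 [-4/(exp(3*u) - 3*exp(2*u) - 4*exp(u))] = 4*(2*(-3*exp(2*u) + 6*exp(u) + 4)^2 + (-exp(2*u) + 3*exp(u) + 4)*(9*exp(2*u) - 12*exp(u) - 4))*exp(-u)/(-exp(2*u) + 3*exp(u) + 4)^3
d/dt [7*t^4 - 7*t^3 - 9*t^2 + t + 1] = 28*t^3 - 21*t^2 - 18*t + 1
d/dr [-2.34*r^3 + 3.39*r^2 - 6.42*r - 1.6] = -7.02*r^2 + 6.78*r - 6.42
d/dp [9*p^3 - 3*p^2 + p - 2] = 27*p^2 - 6*p + 1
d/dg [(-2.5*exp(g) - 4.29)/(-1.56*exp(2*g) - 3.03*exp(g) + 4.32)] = (-(2.5*exp(g) + 4.29)*(3.12*exp(g) + 3.03) + 3.9*exp(2*g) + 7.575*exp(g) - 10.8)*exp(g)/(1.56*exp(2*g) + 3.03*exp(g) - 4.32)^2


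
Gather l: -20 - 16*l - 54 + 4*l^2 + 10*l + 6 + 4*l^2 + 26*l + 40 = 8*l^2 + 20*l - 28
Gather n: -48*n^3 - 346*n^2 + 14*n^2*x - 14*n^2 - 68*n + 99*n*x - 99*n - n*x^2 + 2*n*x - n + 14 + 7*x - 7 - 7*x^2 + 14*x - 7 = -48*n^3 + n^2*(14*x - 360) + n*(-x^2 + 101*x - 168) - 7*x^2 + 21*x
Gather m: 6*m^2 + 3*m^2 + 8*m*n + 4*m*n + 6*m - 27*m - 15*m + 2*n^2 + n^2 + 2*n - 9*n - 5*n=9*m^2 + m*(12*n - 36) + 3*n^2 - 12*n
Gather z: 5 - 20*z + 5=10 - 20*z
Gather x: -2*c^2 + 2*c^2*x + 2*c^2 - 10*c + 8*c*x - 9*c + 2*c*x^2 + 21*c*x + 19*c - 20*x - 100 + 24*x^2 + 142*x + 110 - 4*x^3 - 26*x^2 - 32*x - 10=-4*x^3 + x^2*(2*c - 2) + x*(2*c^2 + 29*c + 90)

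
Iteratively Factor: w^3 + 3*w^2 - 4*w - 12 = (w - 2)*(w^2 + 5*w + 6) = (w - 2)*(w + 3)*(w + 2)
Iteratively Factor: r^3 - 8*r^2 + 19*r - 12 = (r - 4)*(r^2 - 4*r + 3) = (r - 4)*(r - 3)*(r - 1)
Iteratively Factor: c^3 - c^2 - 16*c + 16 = (c - 1)*(c^2 - 16) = (c - 4)*(c - 1)*(c + 4)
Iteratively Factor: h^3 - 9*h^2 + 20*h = (h - 5)*(h^2 - 4*h) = h*(h - 5)*(h - 4)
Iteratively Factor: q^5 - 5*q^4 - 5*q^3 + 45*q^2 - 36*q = (q - 3)*(q^4 - 2*q^3 - 11*q^2 + 12*q) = (q - 4)*(q - 3)*(q^3 + 2*q^2 - 3*q) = q*(q - 4)*(q - 3)*(q^2 + 2*q - 3) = q*(q - 4)*(q - 3)*(q + 3)*(q - 1)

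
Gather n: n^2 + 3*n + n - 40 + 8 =n^2 + 4*n - 32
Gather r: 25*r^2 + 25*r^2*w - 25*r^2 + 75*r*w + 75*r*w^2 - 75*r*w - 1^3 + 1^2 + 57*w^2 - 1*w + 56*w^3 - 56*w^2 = 25*r^2*w + 75*r*w^2 + 56*w^3 + w^2 - w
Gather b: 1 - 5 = -4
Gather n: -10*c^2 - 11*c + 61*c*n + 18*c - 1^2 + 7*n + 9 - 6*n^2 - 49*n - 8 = -10*c^2 + 7*c - 6*n^2 + n*(61*c - 42)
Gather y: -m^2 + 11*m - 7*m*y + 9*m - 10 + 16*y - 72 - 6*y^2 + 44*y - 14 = -m^2 + 20*m - 6*y^2 + y*(60 - 7*m) - 96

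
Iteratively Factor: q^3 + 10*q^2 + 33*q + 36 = (q + 4)*(q^2 + 6*q + 9) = (q + 3)*(q + 4)*(q + 3)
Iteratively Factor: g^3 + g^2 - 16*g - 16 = (g - 4)*(g^2 + 5*g + 4) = (g - 4)*(g + 4)*(g + 1)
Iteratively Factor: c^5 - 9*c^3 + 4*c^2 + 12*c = (c + 3)*(c^4 - 3*c^3 + 4*c) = (c - 2)*(c + 3)*(c^3 - c^2 - 2*c) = (c - 2)^2*(c + 3)*(c^2 + c) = c*(c - 2)^2*(c + 3)*(c + 1)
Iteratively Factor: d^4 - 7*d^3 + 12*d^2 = (d)*(d^3 - 7*d^2 + 12*d) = d^2*(d^2 - 7*d + 12) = d^2*(d - 3)*(d - 4)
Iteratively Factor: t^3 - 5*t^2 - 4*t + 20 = (t - 5)*(t^2 - 4) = (t - 5)*(t - 2)*(t + 2)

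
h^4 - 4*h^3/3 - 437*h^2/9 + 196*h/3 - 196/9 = (h - 7)*(h - 2/3)^2*(h + 7)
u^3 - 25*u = u*(u - 5)*(u + 5)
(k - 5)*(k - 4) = k^2 - 9*k + 20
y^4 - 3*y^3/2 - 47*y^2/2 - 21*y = y*(y - 6)*(y + 1)*(y + 7/2)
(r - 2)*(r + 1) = r^2 - r - 2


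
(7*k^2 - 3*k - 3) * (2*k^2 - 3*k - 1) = 14*k^4 - 27*k^3 - 4*k^2 + 12*k + 3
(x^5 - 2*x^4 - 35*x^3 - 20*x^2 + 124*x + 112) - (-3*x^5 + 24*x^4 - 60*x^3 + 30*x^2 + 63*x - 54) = 4*x^5 - 26*x^4 + 25*x^3 - 50*x^2 + 61*x + 166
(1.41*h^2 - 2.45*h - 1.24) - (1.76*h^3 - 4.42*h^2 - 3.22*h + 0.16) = -1.76*h^3 + 5.83*h^2 + 0.77*h - 1.4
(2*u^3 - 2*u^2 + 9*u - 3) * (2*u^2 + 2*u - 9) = 4*u^5 - 4*u^3 + 30*u^2 - 87*u + 27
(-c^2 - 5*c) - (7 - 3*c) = -c^2 - 2*c - 7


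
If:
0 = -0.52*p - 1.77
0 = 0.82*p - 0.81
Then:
No Solution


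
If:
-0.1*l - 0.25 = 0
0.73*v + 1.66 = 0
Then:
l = -2.50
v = -2.27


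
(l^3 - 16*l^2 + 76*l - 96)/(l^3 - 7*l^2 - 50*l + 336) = (l - 2)/(l + 7)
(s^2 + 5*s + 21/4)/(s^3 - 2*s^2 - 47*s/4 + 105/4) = (2*s + 3)/(2*s^2 - 11*s + 15)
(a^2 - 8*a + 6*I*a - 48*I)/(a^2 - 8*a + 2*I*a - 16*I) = (a + 6*I)/(a + 2*I)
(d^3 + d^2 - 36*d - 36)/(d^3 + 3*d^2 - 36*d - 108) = (d + 1)/(d + 3)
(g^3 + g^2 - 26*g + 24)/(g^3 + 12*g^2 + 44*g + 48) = (g^2 - 5*g + 4)/(g^2 + 6*g + 8)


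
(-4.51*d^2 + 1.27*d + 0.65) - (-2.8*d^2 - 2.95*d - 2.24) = -1.71*d^2 + 4.22*d + 2.89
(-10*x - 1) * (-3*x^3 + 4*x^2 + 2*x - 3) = 30*x^4 - 37*x^3 - 24*x^2 + 28*x + 3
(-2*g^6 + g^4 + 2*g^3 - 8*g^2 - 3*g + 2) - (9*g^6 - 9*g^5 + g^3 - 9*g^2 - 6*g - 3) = -11*g^6 + 9*g^5 + g^4 + g^3 + g^2 + 3*g + 5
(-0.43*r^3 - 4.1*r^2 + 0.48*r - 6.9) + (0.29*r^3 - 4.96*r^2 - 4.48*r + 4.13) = -0.14*r^3 - 9.06*r^2 - 4.0*r - 2.77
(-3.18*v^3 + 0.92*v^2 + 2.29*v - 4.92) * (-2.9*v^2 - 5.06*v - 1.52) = 9.222*v^5 + 13.4228*v^4 - 6.4626*v^3 + 1.2822*v^2 + 21.4144*v + 7.4784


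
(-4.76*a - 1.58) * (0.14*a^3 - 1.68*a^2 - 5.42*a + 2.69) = -0.6664*a^4 + 7.7756*a^3 + 28.4536*a^2 - 4.2408*a - 4.2502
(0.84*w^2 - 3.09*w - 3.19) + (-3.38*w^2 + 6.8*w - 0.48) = -2.54*w^2 + 3.71*w - 3.67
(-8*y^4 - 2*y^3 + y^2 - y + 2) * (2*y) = -16*y^5 - 4*y^4 + 2*y^3 - 2*y^2 + 4*y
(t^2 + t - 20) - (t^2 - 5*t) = 6*t - 20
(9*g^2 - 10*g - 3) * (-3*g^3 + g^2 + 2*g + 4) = -27*g^5 + 39*g^4 + 17*g^3 + 13*g^2 - 46*g - 12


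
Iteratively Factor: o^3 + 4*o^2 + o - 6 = (o + 3)*(o^2 + o - 2) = (o + 2)*(o + 3)*(o - 1)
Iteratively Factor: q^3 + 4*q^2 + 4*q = (q)*(q^2 + 4*q + 4) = q*(q + 2)*(q + 2)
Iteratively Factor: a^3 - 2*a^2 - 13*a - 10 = (a + 1)*(a^2 - 3*a - 10) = (a - 5)*(a + 1)*(a + 2)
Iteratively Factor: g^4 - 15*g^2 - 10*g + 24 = (g + 2)*(g^3 - 2*g^2 - 11*g + 12) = (g - 4)*(g + 2)*(g^2 + 2*g - 3) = (g - 4)*(g - 1)*(g + 2)*(g + 3)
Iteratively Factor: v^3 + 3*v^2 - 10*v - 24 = (v - 3)*(v^2 + 6*v + 8) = (v - 3)*(v + 2)*(v + 4)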